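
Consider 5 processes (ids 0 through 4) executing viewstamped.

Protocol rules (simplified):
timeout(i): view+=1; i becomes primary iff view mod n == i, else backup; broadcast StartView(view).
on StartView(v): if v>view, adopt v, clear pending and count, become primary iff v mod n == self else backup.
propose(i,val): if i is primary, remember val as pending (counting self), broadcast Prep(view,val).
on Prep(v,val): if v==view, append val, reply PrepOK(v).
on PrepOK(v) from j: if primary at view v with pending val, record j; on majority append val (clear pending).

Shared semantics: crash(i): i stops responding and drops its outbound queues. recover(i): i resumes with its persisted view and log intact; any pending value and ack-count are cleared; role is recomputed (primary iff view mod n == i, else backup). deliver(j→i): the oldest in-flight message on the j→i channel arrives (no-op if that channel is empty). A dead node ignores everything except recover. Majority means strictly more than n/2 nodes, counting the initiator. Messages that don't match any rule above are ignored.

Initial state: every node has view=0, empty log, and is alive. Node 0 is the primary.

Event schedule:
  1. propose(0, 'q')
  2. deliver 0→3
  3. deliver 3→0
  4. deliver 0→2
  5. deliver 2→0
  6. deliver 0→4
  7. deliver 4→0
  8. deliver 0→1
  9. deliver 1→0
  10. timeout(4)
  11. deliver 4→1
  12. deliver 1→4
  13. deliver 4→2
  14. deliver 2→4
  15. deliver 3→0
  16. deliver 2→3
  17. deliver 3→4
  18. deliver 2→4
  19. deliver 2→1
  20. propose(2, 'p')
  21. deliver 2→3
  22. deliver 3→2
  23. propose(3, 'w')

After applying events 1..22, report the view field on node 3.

0

[1] propose(0,'q') → ∅
[2] deliver 0→3 → N3(back v0 [q])
[3] deliver 3→0 → ∅
[4] deliver 0→2 → N2(back v0 [q])
[5] deliver 2→0 → N0(prim v0 [q])
[6] deliver 0→4 → N4(back v0 [q])
[7] deliver 4→0 → ∅
[8] deliver 0→1 → N1(back v0 [q])
[9] deliver 1→0 → ∅
[10] timeout(4) → N4(back v1 [q])
[11] deliver 4→1 → N1(prim v1 [q])
[12] deliver 1→4 → ∅
[13] deliver 4→2 → N2(back v1 [q])
[14] deliver 2→4 → ∅
[15] deliver 3→0 → ∅
[16] deliver 2→3 → ∅
[17] deliver 3→4 → ∅
[18] deliver 2→4 → ∅
[19] deliver 2→1 → ∅
[20] propose(2,'p') → ∅
[21] deliver 2→3 → ∅
[22] deliver 3→2 → ∅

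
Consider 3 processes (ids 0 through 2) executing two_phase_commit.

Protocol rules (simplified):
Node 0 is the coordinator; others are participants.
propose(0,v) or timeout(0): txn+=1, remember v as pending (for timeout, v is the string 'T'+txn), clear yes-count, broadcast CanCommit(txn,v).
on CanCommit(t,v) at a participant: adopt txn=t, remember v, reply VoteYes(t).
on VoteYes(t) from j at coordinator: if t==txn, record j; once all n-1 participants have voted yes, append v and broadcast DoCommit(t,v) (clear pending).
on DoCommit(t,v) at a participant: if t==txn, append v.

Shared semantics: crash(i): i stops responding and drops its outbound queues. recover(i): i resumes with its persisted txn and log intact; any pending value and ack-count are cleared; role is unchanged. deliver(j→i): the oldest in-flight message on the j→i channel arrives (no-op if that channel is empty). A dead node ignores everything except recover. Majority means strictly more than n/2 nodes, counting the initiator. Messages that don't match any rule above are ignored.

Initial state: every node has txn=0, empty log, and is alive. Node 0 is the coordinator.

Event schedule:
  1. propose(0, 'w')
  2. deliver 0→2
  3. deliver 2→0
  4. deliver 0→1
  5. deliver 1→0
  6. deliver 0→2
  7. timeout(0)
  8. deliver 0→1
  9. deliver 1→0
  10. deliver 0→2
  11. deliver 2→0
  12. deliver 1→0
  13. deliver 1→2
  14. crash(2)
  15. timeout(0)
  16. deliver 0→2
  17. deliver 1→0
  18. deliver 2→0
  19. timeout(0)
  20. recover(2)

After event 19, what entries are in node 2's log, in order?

1. propose(0,'w'):  <0:coor t1 ->
2. deliver 0→2:  <2:part t1 ->
3. deliver 2→0:  nop
4. deliver 0→1:  <1:part t1 ->
5. deliver 1→0:  <0:coor t1 w>
6. deliver 0→2:  <2:part t1 w>
7. timeout(0):  <0:coor t2 w>
8. deliver 0→1:  <1:part t1 w>
9. deliver 1→0:  nop
10. deliver 0→2:  <2:part t2 w>
11. deliver 2→0:  nop
12. deliver 1→0:  nop
13. deliver 1→2:  nop
14. crash(2):  <2:✗part t2 w>
15. timeout(0):  <0:coor t3 w>
16. deliver 0→2:  nop
17. deliver 1→0:  nop
18. deliver 2→0:  nop
19. timeout(0):  <0:coor t4 w>

w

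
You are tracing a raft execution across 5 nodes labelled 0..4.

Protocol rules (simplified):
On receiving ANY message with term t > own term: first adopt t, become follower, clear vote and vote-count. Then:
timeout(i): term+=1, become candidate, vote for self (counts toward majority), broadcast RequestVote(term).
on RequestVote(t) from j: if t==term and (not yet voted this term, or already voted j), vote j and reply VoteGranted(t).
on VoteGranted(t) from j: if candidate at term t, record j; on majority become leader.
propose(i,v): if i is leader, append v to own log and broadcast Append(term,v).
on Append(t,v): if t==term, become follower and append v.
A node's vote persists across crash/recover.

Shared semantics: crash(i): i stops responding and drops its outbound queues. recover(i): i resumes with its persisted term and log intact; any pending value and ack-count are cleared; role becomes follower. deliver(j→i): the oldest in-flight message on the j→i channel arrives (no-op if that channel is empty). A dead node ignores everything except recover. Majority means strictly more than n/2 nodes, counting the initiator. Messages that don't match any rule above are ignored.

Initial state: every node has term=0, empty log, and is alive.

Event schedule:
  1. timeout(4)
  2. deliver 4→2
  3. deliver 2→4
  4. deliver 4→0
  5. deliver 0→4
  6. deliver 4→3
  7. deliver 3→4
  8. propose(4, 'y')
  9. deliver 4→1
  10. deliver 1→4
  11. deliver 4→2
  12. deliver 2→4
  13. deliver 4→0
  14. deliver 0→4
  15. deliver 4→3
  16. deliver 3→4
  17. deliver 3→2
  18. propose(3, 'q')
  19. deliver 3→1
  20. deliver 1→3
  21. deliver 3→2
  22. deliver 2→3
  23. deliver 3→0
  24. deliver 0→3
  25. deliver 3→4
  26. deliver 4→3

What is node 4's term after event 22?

step 1 timeout(4): 4={cand,t=1,log=-}
step 2 deliver 4→2: 2={foll,t=1,log=-}
step 3 deliver 2→4: —
step 4 deliver 4→0: 0={foll,t=1,log=-}
step 5 deliver 0→4: 4={lead,t=1,log=-}
step 6 deliver 4→3: 3={foll,t=1,log=-}
step 7 deliver 3→4: —
step 8 propose(4,'y'): 4={lead,t=1,log=y}
step 9 deliver 4→1: 1={foll,t=1,log=-}
step 10 deliver 1→4: —
step 11 deliver 4→2: 2={foll,t=1,log=y}
step 12 deliver 2→4: —
step 13 deliver 4→0: 0={foll,t=1,log=y}
step 14 deliver 0→4: —
step 15 deliver 4→3: 3={foll,t=1,log=y}
step 16 deliver 3→4: —
step 17 deliver 3→2: —
step 18 propose(3,'q'): —
step 19 deliver 3→1: —
step 20 deliver 1→3: —
step 21 deliver 3→2: —
step 22 deliver 2→3: —

1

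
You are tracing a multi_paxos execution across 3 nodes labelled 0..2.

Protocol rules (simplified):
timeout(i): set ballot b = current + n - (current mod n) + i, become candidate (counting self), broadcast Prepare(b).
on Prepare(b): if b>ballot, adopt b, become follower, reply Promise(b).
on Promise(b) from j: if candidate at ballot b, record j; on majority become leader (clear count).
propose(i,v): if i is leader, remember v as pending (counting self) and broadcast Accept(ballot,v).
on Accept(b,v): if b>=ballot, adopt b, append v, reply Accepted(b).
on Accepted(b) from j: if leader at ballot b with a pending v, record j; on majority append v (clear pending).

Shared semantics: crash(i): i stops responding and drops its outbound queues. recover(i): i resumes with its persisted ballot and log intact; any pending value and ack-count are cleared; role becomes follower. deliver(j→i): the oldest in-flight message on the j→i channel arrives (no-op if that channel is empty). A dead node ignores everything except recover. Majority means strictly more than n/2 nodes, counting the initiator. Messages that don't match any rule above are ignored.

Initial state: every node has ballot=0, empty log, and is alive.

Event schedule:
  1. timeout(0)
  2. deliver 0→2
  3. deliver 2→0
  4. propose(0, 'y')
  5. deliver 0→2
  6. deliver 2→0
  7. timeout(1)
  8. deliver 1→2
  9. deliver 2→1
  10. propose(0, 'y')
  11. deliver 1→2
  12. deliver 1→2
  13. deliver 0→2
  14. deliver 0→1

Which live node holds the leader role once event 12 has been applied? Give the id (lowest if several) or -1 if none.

after 1 — timeout(0): n0:cand/b3/[-]
after 2 — deliver 0→2: n2:foll/b3/[-]
after 3 — deliver 2→0: n0:lead/b3/[-]
after 4 — propose(0,'y'): ·
after 5 — deliver 0→2: n2:foll/b3/[y]
after 6 — deliver 2→0: n0:lead/b3/[y]
after 7 — timeout(1): n1:cand/b4/[-]
after 8 — deliver 1→2: n2:foll/b4/[y]
after 9 — deliver 2→1: n1:lead/b4/[-]
after 10 — propose(0,'y'): ·
after 11 — deliver 1→2: ·
after 12 — deliver 1→2: ·

0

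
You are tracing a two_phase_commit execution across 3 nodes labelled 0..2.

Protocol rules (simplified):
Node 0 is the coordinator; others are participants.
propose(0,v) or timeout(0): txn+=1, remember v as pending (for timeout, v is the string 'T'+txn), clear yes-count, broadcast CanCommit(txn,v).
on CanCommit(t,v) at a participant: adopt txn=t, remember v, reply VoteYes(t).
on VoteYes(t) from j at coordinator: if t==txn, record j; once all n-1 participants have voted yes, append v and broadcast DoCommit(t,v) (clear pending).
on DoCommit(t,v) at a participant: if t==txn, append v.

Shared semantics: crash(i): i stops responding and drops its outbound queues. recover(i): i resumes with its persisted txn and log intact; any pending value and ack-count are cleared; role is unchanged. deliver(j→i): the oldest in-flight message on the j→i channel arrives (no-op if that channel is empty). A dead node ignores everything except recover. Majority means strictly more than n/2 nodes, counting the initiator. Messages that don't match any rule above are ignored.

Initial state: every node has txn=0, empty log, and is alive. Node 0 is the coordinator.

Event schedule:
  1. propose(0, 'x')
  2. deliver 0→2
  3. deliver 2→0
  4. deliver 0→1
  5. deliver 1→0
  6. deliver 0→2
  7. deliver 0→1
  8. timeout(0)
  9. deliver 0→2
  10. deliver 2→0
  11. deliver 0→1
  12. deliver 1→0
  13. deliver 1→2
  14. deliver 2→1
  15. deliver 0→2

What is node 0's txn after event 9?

2

1. propose(0,'x'):  <0:coor t1 ->
2. deliver 0→2:  <2:part t1 ->
3. deliver 2→0:  nop
4. deliver 0→1:  <1:part t1 ->
5. deliver 1→0:  <0:coor t1 x>
6. deliver 0→2:  <2:part t1 x>
7. deliver 0→1:  <1:part t1 x>
8. timeout(0):  <0:coor t2 x>
9. deliver 0→2:  <2:part t2 x>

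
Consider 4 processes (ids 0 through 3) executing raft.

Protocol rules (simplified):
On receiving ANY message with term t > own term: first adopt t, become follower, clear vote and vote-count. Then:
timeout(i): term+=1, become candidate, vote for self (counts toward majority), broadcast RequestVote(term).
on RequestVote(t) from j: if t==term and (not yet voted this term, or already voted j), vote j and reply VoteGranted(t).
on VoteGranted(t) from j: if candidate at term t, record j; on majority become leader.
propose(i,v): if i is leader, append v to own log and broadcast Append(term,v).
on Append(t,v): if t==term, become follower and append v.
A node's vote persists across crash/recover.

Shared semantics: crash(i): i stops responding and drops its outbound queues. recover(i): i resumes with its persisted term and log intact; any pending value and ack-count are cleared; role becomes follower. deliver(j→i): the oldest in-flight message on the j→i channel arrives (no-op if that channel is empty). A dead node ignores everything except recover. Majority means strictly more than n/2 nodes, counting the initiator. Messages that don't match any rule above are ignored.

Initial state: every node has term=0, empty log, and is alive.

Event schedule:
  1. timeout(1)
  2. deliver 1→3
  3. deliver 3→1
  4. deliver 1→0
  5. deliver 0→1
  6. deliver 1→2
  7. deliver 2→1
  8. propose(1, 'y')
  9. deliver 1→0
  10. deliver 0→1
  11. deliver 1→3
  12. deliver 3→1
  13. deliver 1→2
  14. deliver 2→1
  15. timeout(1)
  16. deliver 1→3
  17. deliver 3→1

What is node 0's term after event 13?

step 1 timeout(1): 1={cand,t=1,log=-}
step 2 deliver 1→3: 3={foll,t=1,log=-}
step 3 deliver 3→1: —
step 4 deliver 1→0: 0={foll,t=1,log=-}
step 5 deliver 0→1: 1={lead,t=1,log=-}
step 6 deliver 1→2: 2={foll,t=1,log=-}
step 7 deliver 2→1: —
step 8 propose(1,'y'): 1={lead,t=1,log=y}
step 9 deliver 1→0: 0={foll,t=1,log=y}
step 10 deliver 0→1: —
step 11 deliver 1→3: 3={foll,t=1,log=y}
step 12 deliver 3→1: —
step 13 deliver 1→2: 2={foll,t=1,log=y}

1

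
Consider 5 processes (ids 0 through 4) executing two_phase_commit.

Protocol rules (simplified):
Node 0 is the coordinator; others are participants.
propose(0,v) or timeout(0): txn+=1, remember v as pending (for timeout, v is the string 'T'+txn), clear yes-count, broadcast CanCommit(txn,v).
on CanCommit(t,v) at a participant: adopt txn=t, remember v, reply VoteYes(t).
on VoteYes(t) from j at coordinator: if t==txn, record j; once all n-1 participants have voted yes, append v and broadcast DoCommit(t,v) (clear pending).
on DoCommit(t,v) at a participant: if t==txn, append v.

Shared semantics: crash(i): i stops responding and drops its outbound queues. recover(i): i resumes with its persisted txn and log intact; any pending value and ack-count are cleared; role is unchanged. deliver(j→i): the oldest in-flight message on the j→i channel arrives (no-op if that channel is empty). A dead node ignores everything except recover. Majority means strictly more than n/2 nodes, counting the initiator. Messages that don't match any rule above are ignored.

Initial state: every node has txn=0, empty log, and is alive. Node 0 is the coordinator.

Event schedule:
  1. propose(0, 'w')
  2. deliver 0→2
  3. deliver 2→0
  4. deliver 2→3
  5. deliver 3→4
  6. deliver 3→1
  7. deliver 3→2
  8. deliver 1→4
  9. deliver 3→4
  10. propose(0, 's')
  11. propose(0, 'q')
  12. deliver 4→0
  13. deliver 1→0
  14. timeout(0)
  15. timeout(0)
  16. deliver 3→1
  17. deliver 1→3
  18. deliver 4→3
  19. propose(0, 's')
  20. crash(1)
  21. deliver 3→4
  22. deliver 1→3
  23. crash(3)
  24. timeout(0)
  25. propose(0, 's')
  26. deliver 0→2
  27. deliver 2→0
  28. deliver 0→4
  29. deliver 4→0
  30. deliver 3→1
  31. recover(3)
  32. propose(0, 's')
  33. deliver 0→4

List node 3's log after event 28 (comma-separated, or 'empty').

empty

[1] propose(0,'w') → N0(coor t1 [-])
[2] deliver 0→2 → N2(part t1 [-])
[3] deliver 2→0 → ∅
[4] deliver 2→3 → ∅
[5] deliver 3→4 → ∅
[6] deliver 3→1 → ∅
[7] deliver 3→2 → ∅
[8] deliver 1→4 → ∅
[9] deliver 3→4 → ∅
[10] propose(0,'s') → N0(coor t2 [-])
[11] propose(0,'q') → N0(coor t3 [-])
[12] deliver 4→0 → ∅
[13] deliver 1→0 → ∅
[14] timeout(0) → N0(coor t4 [-])
[15] timeout(0) → N0(coor t5 [-])
[16] deliver 3→1 → ∅
[17] deliver 1→3 → ∅
[18] deliver 4→3 → ∅
[19] propose(0,'s') → N0(coor t6 [-])
[20] crash(1) → N1(✗part t0 [-])
[21] deliver 3→4 → ∅
[22] deliver 1→3 → ∅
[23] crash(3) → N3(✗part t0 [-])
[24] timeout(0) → N0(coor t7 [-])
[25] propose(0,'s') → N0(coor t8 [-])
[26] deliver 0→2 → N2(part t2 [-])
[27] deliver 2→0 → ∅
[28] deliver 0→4 → N4(part t1 [-])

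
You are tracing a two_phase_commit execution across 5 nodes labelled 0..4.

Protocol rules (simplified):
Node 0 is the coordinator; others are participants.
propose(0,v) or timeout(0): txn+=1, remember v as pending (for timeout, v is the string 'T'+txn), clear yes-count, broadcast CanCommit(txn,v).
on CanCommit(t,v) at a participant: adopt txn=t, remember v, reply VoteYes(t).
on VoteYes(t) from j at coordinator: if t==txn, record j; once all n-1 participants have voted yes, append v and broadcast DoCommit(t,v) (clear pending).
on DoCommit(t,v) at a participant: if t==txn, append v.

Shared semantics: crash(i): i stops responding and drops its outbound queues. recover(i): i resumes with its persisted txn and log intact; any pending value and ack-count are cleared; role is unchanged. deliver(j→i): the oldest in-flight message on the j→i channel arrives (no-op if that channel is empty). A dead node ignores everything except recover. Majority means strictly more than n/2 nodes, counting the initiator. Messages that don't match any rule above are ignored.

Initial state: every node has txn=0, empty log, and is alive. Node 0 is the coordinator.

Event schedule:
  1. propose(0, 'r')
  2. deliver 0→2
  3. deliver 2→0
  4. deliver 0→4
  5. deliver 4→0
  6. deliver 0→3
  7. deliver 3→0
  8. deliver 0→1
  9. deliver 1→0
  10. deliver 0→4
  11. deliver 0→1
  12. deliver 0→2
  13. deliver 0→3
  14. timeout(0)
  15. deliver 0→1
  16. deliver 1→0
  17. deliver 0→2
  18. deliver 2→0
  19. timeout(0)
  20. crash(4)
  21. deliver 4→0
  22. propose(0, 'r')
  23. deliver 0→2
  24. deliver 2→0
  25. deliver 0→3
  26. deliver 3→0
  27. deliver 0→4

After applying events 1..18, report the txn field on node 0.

2

step 1 propose(0,'r'): 0={coor,t=1,log=-}
step 2 deliver 0→2: 2={part,t=1,log=-}
step 3 deliver 2→0: —
step 4 deliver 0→4: 4={part,t=1,log=-}
step 5 deliver 4→0: —
step 6 deliver 0→3: 3={part,t=1,log=-}
step 7 deliver 3→0: —
step 8 deliver 0→1: 1={part,t=1,log=-}
step 9 deliver 1→0: 0={coor,t=1,log=r}
step 10 deliver 0→4: 4={part,t=1,log=r}
step 11 deliver 0→1: 1={part,t=1,log=r}
step 12 deliver 0→2: 2={part,t=1,log=r}
step 13 deliver 0→3: 3={part,t=1,log=r}
step 14 timeout(0): 0={coor,t=2,log=r}
step 15 deliver 0→1: 1={part,t=2,log=r}
step 16 deliver 1→0: —
step 17 deliver 0→2: 2={part,t=2,log=r}
step 18 deliver 2→0: —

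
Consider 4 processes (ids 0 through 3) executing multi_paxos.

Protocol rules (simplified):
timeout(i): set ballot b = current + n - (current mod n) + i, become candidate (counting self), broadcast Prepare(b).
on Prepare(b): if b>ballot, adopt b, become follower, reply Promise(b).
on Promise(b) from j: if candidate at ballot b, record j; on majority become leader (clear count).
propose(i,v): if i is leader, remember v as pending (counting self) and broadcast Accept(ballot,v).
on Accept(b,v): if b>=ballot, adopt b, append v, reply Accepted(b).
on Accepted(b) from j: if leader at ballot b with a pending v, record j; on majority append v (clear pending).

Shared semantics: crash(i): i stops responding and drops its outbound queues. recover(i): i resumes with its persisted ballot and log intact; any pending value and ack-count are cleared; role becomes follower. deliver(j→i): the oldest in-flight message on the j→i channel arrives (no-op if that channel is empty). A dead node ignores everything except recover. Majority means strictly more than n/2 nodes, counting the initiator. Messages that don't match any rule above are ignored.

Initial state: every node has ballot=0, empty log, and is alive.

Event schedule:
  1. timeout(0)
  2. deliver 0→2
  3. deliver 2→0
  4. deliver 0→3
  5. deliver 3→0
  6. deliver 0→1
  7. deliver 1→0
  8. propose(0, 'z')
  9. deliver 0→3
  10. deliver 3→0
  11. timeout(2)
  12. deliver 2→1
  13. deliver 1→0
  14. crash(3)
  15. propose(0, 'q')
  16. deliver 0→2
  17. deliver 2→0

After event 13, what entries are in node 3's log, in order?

z

[1] timeout(0) → N0(cand b4 [-])
[2] deliver 0→2 → N2(foll b4 [-])
[3] deliver 2→0 → ∅
[4] deliver 0→3 → N3(foll b4 [-])
[5] deliver 3→0 → N0(lead b4 [-])
[6] deliver 0→1 → N1(foll b4 [-])
[7] deliver 1→0 → ∅
[8] propose(0,'z') → ∅
[9] deliver 0→3 → N3(foll b4 [z])
[10] deliver 3→0 → ∅
[11] timeout(2) → N2(cand b10 [-])
[12] deliver 2→1 → N1(foll b10 [-])
[13] deliver 1→0 → ∅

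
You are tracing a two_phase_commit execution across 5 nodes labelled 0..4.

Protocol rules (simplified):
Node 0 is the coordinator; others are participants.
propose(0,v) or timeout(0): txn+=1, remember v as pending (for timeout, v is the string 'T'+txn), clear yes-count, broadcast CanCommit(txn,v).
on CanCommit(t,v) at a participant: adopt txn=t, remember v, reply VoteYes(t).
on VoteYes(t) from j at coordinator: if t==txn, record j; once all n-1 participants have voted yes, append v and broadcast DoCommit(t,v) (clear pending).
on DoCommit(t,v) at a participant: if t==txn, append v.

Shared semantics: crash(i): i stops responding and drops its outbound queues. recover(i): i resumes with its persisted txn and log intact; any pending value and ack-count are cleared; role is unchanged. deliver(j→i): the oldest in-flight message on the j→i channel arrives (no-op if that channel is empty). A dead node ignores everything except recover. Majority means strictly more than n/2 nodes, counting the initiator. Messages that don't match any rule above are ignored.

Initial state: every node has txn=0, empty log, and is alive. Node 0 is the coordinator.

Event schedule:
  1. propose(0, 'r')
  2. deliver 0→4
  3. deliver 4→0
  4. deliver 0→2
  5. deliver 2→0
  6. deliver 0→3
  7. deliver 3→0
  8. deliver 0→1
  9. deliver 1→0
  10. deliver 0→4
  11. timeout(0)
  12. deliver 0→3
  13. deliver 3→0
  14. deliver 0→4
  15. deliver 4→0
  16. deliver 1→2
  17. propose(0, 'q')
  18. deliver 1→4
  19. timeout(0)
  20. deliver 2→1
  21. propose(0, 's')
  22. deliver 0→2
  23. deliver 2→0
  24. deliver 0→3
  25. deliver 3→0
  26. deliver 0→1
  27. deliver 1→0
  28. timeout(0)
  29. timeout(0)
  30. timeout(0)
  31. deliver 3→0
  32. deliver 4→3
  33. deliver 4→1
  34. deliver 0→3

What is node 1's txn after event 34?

e1 propose(0,'r'): 0[coor,t=1,-]
e2 deliver 0→4: 4[part,t=1,-]
e3 deliver 4→0: ·
e4 deliver 0→2: 2[part,t=1,-]
e5 deliver 2→0: ·
e6 deliver 0→3: 3[part,t=1,-]
e7 deliver 3→0: ·
e8 deliver 0→1: 1[part,t=1,-]
e9 deliver 1→0: 0[coor,t=1,r]
e10 deliver 0→4: 4[part,t=1,r]
e11 timeout(0): 0[coor,t=2,r]
e12 deliver 0→3: 3[part,t=1,r]
e13 deliver 3→0: ·
e14 deliver 0→4: 4[part,t=2,r]
e15 deliver 4→0: ·
e16 deliver 1→2: ·
e17 propose(0,'q'): 0[coor,t=3,r]
e18 deliver 1→4: ·
e19 timeout(0): 0[coor,t=4,r]
e20 deliver 2→1: ·
e21 propose(0,'s'): 0[coor,t=5,r]
e22 deliver 0→2: 2[part,t=1,r]
e23 deliver 2→0: ·
e24 deliver 0→3: 3[part,t=2,r]
e25 deliver 3→0: ·
e26 deliver 0→1: 1[part,t=1,r]
e27 deliver 1→0: ·
e28 timeout(0): 0[coor,t=6,r]
e29 timeout(0): 0[coor,t=7,r]
e30 timeout(0): 0[coor,t=8,r]
e31 deliver 3→0: ·
e32 deliver 4→3: ·
e33 deliver 4→1: ·
e34 deliver 0→3: 3[part,t=3,r]

1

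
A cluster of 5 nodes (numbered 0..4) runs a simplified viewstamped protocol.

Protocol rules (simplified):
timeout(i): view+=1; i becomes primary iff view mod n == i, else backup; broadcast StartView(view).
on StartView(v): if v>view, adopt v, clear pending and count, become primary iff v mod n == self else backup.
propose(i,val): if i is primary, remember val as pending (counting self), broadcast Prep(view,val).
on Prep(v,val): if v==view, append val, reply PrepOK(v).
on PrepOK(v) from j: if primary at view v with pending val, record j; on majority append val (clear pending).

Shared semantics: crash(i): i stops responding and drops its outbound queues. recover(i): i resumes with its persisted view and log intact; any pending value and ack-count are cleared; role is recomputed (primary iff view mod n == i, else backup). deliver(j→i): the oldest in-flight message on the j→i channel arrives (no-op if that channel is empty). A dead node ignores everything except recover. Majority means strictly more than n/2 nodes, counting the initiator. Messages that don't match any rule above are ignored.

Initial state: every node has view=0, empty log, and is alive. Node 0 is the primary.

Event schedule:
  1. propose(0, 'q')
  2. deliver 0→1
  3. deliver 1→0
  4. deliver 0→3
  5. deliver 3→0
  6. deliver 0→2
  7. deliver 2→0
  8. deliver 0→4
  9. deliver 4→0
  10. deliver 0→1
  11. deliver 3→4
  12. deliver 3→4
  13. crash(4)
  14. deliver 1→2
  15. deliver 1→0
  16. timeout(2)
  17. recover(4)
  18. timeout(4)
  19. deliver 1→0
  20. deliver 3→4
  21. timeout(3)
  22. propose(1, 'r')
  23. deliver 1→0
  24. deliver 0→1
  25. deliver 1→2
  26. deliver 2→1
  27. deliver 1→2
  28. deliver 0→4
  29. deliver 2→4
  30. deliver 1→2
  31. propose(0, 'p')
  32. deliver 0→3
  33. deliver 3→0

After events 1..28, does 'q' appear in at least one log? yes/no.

yes

[1] propose(0,'q') → ∅
[2] deliver 0→1 → N1(back v0 [q])
[3] deliver 1→0 → ∅
[4] deliver 0→3 → N3(back v0 [q])
[5] deliver 3→0 → N0(prim v0 [q])
[6] deliver 0→2 → N2(back v0 [q])
[7] deliver 2→0 → ∅
[8] deliver 0→4 → N4(back v0 [q])
[9] deliver 4→0 → ∅
[10] deliver 0→1 → ∅
[11] deliver 3→4 → ∅
[12] deliver 3→4 → ∅
[13] crash(4) → N4(✗back v0 [q])
[14] deliver 1→2 → ∅
[15] deliver 1→0 → ∅
[16] timeout(2) → N2(back v1 [q])
[17] recover(4) → N4(back v0 [q])
[18] timeout(4) → N4(back v1 [q])
[19] deliver 1→0 → ∅
[20] deliver 3→4 → ∅
[21] timeout(3) → N3(back v1 [q])
[22] propose(1,'r') → ∅
[23] deliver 1→0 → ∅
[24] deliver 0→1 → ∅
[25] deliver 1→2 → ∅
[26] deliver 2→1 → N1(prim v1 [q])
[27] deliver 1→2 → ∅
[28] deliver 0→4 → ∅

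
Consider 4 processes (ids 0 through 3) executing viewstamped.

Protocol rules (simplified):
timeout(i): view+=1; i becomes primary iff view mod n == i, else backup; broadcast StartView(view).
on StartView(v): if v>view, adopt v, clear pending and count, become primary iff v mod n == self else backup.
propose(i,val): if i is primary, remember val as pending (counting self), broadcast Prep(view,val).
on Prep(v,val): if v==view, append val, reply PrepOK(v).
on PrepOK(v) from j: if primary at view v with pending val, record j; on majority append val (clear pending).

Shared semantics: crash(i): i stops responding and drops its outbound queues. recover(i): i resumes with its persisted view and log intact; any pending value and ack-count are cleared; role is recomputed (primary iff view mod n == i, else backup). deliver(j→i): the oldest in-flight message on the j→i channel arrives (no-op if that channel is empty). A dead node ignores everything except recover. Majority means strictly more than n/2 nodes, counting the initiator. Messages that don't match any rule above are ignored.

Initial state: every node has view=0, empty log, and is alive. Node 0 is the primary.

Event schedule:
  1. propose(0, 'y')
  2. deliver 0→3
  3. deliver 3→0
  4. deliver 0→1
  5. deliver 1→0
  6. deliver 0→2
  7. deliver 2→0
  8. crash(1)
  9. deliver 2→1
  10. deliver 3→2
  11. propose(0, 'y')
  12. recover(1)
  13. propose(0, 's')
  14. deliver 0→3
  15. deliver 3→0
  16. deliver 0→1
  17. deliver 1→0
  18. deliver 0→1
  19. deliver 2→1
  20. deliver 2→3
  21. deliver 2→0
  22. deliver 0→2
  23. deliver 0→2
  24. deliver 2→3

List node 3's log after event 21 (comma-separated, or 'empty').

y,y

[1] propose(0,'y') → ∅
[2] deliver 0→3 → N3(back v0 [y])
[3] deliver 3→0 → ∅
[4] deliver 0→1 → N1(back v0 [y])
[5] deliver 1→0 → N0(prim v0 [y])
[6] deliver 0→2 → N2(back v0 [y])
[7] deliver 2→0 → ∅
[8] crash(1) → N1(✗back v0 [y])
[9] deliver 2→1 → ∅
[10] deliver 3→2 → ∅
[11] propose(0,'y') → ∅
[12] recover(1) → N1(back v0 [y])
[13] propose(0,'s') → ∅
[14] deliver 0→3 → N3(back v0 [y,y])
[15] deliver 3→0 → ∅
[16] deliver 0→1 → N1(back v0 [y,y])
[17] deliver 1→0 → N0(prim v0 [y,s])
[18] deliver 0→1 → N1(back v0 [y,y,s])
[19] deliver 2→1 → ∅
[20] deliver 2→3 → ∅
[21] deliver 2→0 → ∅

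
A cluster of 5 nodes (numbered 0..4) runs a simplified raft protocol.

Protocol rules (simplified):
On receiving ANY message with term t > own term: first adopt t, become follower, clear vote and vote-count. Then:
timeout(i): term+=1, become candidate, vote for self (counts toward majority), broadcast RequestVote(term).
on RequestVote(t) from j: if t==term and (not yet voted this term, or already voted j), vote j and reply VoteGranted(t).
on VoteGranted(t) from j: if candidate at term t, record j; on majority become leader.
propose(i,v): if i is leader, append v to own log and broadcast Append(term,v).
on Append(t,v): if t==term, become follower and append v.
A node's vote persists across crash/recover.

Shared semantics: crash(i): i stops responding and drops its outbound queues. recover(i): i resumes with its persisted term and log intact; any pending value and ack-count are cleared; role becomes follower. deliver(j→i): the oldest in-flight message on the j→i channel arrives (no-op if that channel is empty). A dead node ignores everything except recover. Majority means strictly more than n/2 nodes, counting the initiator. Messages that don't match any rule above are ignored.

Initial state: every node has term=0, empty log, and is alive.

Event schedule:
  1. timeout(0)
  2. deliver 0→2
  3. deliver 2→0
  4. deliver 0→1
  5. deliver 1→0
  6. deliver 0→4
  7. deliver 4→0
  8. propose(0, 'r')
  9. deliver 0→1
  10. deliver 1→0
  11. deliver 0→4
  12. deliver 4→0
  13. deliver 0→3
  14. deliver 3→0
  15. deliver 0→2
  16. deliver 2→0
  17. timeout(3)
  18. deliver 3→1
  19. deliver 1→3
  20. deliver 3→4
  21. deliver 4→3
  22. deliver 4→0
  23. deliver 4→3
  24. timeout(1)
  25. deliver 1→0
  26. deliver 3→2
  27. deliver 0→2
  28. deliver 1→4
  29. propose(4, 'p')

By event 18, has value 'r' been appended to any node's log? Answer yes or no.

1. timeout(0):  <0:cand t1 ->
2. deliver 0→2:  <2:foll t1 ->
3. deliver 2→0:  nop
4. deliver 0→1:  <1:foll t1 ->
5. deliver 1→0:  <0:lead t1 ->
6. deliver 0→4:  <4:foll t1 ->
7. deliver 4→0:  nop
8. propose(0,'r'):  <0:lead t1 r>
9. deliver 0→1:  <1:foll t1 r>
10. deliver 1→0:  nop
11. deliver 0→4:  <4:foll t1 r>
12. deliver 4→0:  nop
13. deliver 0→3:  <3:foll t1 ->
14. deliver 3→0:  nop
15. deliver 0→2:  <2:foll t1 r>
16. deliver 2→0:  nop
17. timeout(3):  <3:cand t2 ->
18. deliver 3→1:  <1:foll t2 r>

yes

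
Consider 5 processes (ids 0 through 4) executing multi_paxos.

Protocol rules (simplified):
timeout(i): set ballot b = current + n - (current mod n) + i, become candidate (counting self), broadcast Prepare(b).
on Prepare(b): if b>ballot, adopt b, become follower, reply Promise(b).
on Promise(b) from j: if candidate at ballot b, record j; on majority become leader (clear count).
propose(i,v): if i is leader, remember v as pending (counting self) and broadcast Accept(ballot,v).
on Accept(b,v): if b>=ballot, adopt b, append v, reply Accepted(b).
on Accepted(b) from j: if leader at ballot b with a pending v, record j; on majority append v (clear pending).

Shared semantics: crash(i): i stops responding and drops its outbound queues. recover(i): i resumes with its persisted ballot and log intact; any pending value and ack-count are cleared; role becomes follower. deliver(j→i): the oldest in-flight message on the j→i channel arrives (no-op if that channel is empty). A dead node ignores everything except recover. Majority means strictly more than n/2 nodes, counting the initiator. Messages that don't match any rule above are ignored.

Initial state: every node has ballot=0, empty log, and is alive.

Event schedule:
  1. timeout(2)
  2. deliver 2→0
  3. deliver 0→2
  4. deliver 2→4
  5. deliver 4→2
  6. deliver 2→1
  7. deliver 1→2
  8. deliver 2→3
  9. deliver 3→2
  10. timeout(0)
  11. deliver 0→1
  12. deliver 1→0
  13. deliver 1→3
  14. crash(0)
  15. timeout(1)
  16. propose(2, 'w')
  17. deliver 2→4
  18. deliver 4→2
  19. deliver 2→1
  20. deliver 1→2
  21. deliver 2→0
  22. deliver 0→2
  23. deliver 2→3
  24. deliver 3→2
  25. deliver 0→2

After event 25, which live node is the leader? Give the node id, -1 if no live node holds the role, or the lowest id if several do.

after 1 — timeout(2): n2:cand/b7/[-]
after 2 — deliver 2→0: n0:foll/b7/[-]
after 3 — deliver 0→2: ·
after 4 — deliver 2→4: n4:foll/b7/[-]
after 5 — deliver 4→2: n2:lead/b7/[-]
after 6 — deliver 2→1: n1:foll/b7/[-]
after 7 — deliver 1→2: ·
after 8 — deliver 2→3: n3:foll/b7/[-]
after 9 — deliver 3→2: ·
after 10 — timeout(0): n0:cand/b10/[-]
after 11 — deliver 0→1: n1:foll/b10/[-]
after 12 — deliver 1→0: ·
after 13 — deliver 1→3: ·
after 14 — crash(0): n0:✗cand/b10/[-]
after 15 — timeout(1): n1:cand/b16/[-]
after 16 — propose(2,'w'): ·
after 17 — deliver 2→4: n4:foll/b7/[w]
after 18 — deliver 4→2: ·
after 19 — deliver 2→1: ·
after 20 — deliver 1→2: n2:foll/b16/[-]
after 21 — deliver 2→0: ·
after 22 — deliver 0→2: ·
after 23 — deliver 2→3: n3:foll/b7/[w]
after 24 — deliver 3→2: ·
after 25 — deliver 0→2: ·

-1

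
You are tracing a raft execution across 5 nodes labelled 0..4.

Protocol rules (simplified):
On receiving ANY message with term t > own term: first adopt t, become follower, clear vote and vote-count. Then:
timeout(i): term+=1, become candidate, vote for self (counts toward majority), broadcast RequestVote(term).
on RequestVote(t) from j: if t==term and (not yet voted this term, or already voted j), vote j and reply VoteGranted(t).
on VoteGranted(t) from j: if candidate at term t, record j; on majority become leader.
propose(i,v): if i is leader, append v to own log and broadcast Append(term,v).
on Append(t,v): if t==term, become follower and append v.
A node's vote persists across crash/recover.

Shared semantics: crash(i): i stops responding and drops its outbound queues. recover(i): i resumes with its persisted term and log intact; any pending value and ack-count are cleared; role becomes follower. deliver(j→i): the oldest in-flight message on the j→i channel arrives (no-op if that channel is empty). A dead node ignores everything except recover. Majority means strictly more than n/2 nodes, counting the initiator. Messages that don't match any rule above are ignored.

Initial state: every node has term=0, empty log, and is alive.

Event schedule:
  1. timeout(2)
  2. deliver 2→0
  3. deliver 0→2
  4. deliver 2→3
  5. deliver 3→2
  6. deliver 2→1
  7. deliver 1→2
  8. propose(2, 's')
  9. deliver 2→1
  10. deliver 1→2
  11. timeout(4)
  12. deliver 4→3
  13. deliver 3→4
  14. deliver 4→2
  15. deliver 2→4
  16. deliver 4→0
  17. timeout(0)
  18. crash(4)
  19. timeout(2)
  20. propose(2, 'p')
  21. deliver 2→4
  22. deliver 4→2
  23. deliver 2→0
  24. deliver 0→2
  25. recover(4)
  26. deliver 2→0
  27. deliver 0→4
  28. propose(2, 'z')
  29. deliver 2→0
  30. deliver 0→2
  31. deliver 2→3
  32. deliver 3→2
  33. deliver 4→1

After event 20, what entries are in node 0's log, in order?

empty

e1 timeout(2): 2[cand,t=1,-]
e2 deliver 2→0: 0[foll,t=1,-]
e3 deliver 0→2: ·
e4 deliver 2→3: 3[foll,t=1,-]
e5 deliver 3→2: 2[lead,t=1,-]
e6 deliver 2→1: 1[foll,t=1,-]
e7 deliver 1→2: ·
e8 propose(2,'s'): 2[lead,t=1,s]
e9 deliver 2→1: 1[foll,t=1,s]
e10 deliver 1→2: ·
e11 timeout(4): 4[cand,t=1,-]
e12 deliver 4→3: ·
e13 deliver 3→4: ·
e14 deliver 4→2: ·
e15 deliver 2→4: ·
e16 deliver 4→0: ·
e17 timeout(0): 0[cand,t=2,-]
e18 crash(4): 4[✗cand,t=1,-]
e19 timeout(2): 2[cand,t=2,s]
e20 propose(2,'p'): ·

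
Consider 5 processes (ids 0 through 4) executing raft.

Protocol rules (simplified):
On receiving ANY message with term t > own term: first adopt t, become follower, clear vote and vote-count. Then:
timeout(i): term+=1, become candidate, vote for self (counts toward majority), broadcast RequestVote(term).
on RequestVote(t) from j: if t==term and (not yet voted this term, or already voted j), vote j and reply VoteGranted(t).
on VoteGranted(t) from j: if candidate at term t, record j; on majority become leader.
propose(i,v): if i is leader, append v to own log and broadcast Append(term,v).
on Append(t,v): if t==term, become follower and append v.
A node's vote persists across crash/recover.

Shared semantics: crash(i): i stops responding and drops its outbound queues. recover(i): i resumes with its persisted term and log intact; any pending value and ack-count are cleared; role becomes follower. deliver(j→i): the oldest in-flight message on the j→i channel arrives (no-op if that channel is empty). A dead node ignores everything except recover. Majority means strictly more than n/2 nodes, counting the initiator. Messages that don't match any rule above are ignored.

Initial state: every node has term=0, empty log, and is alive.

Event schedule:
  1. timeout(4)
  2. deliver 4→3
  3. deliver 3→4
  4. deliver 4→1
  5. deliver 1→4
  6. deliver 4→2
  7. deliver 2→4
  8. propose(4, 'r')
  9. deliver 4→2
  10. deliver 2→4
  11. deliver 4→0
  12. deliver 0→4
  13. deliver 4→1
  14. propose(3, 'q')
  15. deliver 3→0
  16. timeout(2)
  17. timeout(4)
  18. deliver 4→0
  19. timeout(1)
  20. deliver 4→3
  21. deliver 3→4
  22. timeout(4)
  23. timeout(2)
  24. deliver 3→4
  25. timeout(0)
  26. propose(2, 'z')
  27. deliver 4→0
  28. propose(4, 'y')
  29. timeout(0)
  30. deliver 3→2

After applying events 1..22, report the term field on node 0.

1

step 1 timeout(4): 4={cand,t=1,log=-}
step 2 deliver 4→3: 3={foll,t=1,log=-}
step 3 deliver 3→4: —
step 4 deliver 4→1: 1={foll,t=1,log=-}
step 5 deliver 1→4: 4={lead,t=1,log=-}
step 6 deliver 4→2: 2={foll,t=1,log=-}
step 7 deliver 2→4: —
step 8 propose(4,'r'): 4={lead,t=1,log=r}
step 9 deliver 4→2: 2={foll,t=1,log=r}
step 10 deliver 2→4: —
step 11 deliver 4→0: 0={foll,t=1,log=-}
step 12 deliver 0→4: —
step 13 deliver 4→1: 1={foll,t=1,log=r}
step 14 propose(3,'q'): —
step 15 deliver 3→0: —
step 16 timeout(2): 2={cand,t=2,log=r}
step 17 timeout(4): 4={cand,t=2,log=r}
step 18 deliver 4→0: 0={foll,t=1,log=r}
step 19 timeout(1): 1={cand,t=2,log=r}
step 20 deliver 4→3: 3={foll,t=1,log=r}
step 21 deliver 3→4: —
step 22 timeout(4): 4={cand,t=3,log=r}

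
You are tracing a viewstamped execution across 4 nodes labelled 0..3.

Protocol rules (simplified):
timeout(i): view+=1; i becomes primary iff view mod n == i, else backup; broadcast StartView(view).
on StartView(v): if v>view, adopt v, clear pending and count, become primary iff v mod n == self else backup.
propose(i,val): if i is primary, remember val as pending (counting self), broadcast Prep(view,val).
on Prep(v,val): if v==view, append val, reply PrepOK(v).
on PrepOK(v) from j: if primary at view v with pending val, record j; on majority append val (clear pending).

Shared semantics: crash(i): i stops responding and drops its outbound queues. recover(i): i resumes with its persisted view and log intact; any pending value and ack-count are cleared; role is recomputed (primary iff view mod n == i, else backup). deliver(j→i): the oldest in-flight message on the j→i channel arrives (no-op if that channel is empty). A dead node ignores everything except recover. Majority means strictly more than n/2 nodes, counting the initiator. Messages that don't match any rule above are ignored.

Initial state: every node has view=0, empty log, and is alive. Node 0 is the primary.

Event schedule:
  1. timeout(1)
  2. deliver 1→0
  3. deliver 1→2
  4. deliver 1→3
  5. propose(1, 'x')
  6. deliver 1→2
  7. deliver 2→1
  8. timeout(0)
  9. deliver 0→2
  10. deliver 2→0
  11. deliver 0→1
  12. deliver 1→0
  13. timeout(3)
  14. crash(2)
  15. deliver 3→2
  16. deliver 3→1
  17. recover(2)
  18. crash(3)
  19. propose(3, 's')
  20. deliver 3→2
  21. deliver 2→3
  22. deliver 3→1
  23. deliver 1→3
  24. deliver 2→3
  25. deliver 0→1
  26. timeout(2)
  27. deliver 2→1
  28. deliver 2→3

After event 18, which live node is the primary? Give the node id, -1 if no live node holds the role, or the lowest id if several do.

[1] timeout(1) → N1(prim v1 [-])
[2] deliver 1→0 → N0(back v1 [-])
[3] deliver 1→2 → N2(back v1 [-])
[4] deliver 1→3 → N3(back v1 [-])
[5] propose(1,'x') → ∅
[6] deliver 1→2 → N2(back v1 [x])
[7] deliver 2→1 → ∅
[8] timeout(0) → N0(back v2 [-])
[9] deliver 0→2 → N2(prim v2 [x])
[10] deliver 2→0 → ∅
[11] deliver 0→1 → N1(back v2 [-])
[12] deliver 1→0 → ∅
[13] timeout(3) → N3(back v2 [-])
[14] crash(2) → N2(✗prim v2 [x])
[15] deliver 3→2 → ∅
[16] deliver 3→1 → ∅
[17] recover(2) → N2(prim v2 [x])
[18] crash(3) → N3(✗back v2 [-])

2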